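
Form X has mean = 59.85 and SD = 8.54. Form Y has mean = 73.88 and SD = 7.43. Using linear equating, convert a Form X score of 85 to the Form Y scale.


slope = SD_Y / SD_X = 7.43 / 8.54 ~ 0.87
intercept = mean_Y - slope * mean_X = 73.88 - (7.43 / 8.54) * 59.85 ~ 21.8091
Y = slope * X + intercept. To avoid rounding drift from the rounded slope/intercept, evaluate the equivalent form Y = mean_Y + SD_Y * (X - mean_X) / SD_X at full precision:
Y = 73.88 + 7.43 * (85 - 59.85) / 8.54
Y = 73.88 + 7.43 * 25.15 / 8.54
Y = 73.88 + 186.8645 / 8.54
Y = 73.88 + 21.8811
Y = 95.7611

95.7611


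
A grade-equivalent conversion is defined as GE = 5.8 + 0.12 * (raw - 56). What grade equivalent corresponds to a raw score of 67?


raw - median = 67 - 56 = 11
slope * diff = 0.12 * 11 = 1.32
GE = 5.8 + 1.32
GE = 7.12

7.12


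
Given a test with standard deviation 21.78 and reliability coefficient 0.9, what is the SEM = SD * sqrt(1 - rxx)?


SEM = SD * sqrt(1 - rxx)
SEM = 21.78 * sqrt(1 - 0.9)
SEM = 21.78 * sqrt(0.1) = 21.78 * 0.316228
SEM = 6.8874

6.8874


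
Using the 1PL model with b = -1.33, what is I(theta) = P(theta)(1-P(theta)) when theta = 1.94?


P = 1/(1+exp(-(1.94--1.33))) = 0.9634
I = P*(1-P) = 0.9634 * 0.0366
I = 0.0353

0.0353


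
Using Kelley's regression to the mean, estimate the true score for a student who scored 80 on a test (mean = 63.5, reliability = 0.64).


T_est = rxx * X + (1 - rxx) * mean
T_est = 0.64 * 80 + 0.36 * 63.5
T_est = 51.2 + 22.86
T_est = 74.06

74.06


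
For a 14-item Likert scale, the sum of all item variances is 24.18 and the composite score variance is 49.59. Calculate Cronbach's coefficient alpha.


alpha = (k/(k-1)) * (1 - sum(si^2)/s_total^2)
= (14/13) * (1 - 24.18/49.59)
alpha = 0.5518

0.5518


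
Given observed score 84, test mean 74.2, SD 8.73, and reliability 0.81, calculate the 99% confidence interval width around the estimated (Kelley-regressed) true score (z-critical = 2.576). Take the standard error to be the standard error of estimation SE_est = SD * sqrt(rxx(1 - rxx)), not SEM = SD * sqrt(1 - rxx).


True score estimate = 0.81*84 + 0.19*74.2 = 82.138
SE_est = SD * sqrt(rxx * (1 - rxx)) = 8.73 * sqrt(0.81 * 0.19) = 8.73 * sqrt(0.1539) = 3.424787
CI = T_est +/- z * SE_est, so width = 2 * z * SE_est = 2 * 2.576 * 3.424787
Width = 17.6445

17.6445


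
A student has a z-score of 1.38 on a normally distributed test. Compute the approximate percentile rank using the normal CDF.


CDF(z) = 0.5 * (1 + erf(z/sqrt(2)))
erf(0.9758) = 0.8324
CDF = 0.9162
Percentile rank = 0.9162 * 100 = 91.62

91.62


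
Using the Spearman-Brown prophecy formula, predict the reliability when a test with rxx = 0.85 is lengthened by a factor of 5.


r_new = (n * rxx) / (1 + (n-1) * rxx)
r_new = (5 * 0.85) / (1 + 4 * 0.85)
r_new = 4.25 / 4.4
r_new = 0.9659

0.9659


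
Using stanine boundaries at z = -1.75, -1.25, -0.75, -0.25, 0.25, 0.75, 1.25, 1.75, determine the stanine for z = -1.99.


Stanine boundaries: [-1.75, -1.25, -0.75, -0.25, 0.25, 0.75, 1.25, 1.75]
z = -1.99
Check each boundary:
  z < -1.75
  z < -1.25
  z < -0.75
  z < -0.25
  z < 0.25
  z < 0.75
  z < 1.25
  z < 1.75
Highest qualifying boundary gives stanine = 1

1


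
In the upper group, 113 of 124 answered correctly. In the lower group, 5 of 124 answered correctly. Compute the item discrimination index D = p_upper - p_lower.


p_upper = 113/124 = 0.9113
p_lower = 5/124 = 0.0403
D = 0.9113 - 0.0403 = 0.871

0.871


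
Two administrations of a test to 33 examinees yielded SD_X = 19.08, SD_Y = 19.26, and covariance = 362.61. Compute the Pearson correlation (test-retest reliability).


r = cov(X,Y) / (SD_X * SD_Y)
r = 362.61 / (19.08 * 19.26)
r = 362.61 / 367.4808
r = 0.9867

0.9867


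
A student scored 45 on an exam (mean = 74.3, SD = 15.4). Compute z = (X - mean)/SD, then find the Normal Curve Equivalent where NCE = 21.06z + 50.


z = (X - mean) / SD = (45 - 74.3) / 15.4
z = -29.3 / 15.4
z = -1.9026
NCE = NCE = 21.06z + 50
Carry z at full precision (z = -29.3 / 15.4) into the conversion:
NCE = 21.06 * (-29.3 / 15.4) + 50 = -617.058 / 15.4 + 50
NCE = -40.0687 + 50
NCE = 9.9313

9.9313


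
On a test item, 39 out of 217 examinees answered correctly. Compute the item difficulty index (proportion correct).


Item difficulty p = number correct / total examinees
p = 39 / 217
p = 0.1797

0.1797


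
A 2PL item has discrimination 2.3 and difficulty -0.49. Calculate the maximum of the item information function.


For 2PL, max info at theta = b = -0.49
I_max = a^2 / 4 = 2.3^2 / 4
= 5.29 / 4
I_max = 1.3225

1.3225


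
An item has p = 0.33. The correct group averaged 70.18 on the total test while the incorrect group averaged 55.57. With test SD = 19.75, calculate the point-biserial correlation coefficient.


q = 1 - p = 0.67
rpb = ((M1 - M0) / SD) * sqrt(p * q)
rpb = ((70.18 - 55.57) / 19.75) * sqrt(0.33 * 0.67)
rpb = 0.3478

0.3478


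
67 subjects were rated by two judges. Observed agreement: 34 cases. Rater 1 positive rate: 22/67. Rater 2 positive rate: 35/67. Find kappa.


P_o = 34/67 = 0.507463
P_e = (22*35 + 45*32) / 4489 = 0.492315
kappa = (P_o - P_e) / (1 - P_e)
kappa = (0.507463 - 0.492315) / (1 - 0.492315)
kappa = 0.0298

0.0298


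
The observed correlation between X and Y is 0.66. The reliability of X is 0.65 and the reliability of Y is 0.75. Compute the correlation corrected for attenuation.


r_corrected = rxy / sqrt(rxx * ryy)
= 0.66 / sqrt(0.65 * 0.75)
= 0.66 / sqrt(0.4875)
= 0.66 / 0.698212
r_corrected = 0.9453

0.9453


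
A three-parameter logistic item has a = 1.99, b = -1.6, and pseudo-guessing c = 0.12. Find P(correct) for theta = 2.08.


logit = 1.99*(2.08 - -1.6) = 7.3232
P* = 1/(1 + exp(-7.3232)) = 0.9993
P = 0.12 + (1 - 0.12) * 0.9993
P = 0.9994

0.9994


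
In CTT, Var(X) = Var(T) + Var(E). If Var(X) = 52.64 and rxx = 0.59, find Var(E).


var_true = rxx * var_obs = 0.59 * 52.64 = 31.0576
var_error = var_obs - var_true
var_error = 52.64 - 31.0576
var_error = 21.5824

21.5824


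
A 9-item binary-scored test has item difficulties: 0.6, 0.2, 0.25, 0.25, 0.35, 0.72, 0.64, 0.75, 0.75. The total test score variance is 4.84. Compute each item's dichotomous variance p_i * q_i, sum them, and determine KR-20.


For each item, compute p_i * q_i:
  Item 1: 0.6 * 0.4 = 0.24
  Item 2: 0.2 * 0.8 = 0.16
  Item 3: 0.25 * 0.75 = 0.1875
  Item 4: 0.25 * 0.75 = 0.1875
  Item 5: 0.35 * 0.65 = 0.2275
  Item 6: 0.72 * 0.28 = 0.2016
  Item 7: 0.64 * 0.36 = 0.2304
  Item 8: 0.75 * 0.25 = 0.1875
  Item 9: 0.75 * 0.25 = 0.1875
Sum(p_i * q_i) = 0.24 + 0.16 + 0.1875 + 0.1875 + 0.2275 + 0.2016 + 0.2304 + 0.1875 + 0.1875 = 1.8095
KR-20 = (k/(k-1)) * (1 - Sum(p_i*q_i) / Var_total)
= (9/8) * (1 - 1.8095/4.84)
= 1.125 * 0.6261
KR-20 = 0.7044

0.7044


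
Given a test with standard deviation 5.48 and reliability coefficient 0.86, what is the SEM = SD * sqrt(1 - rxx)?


SEM = SD * sqrt(1 - rxx)
SEM = 5.48 * sqrt(1 - 0.86)
SEM = 5.48 * sqrt(0.14) = 5.48 * 0.374166
SEM = 2.0504

2.0504


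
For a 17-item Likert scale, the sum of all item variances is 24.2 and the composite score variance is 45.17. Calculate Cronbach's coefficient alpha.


alpha = (k/(k-1)) * (1 - sum(si^2)/s_total^2)
= (17/16) * (1 - 24.2/45.17)
alpha = 0.4933

0.4933


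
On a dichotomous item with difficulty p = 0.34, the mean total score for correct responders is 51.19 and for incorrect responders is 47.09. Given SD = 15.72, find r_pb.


q = 1 - p = 0.66
rpb = ((M1 - M0) / SD) * sqrt(p * q)
rpb = ((51.19 - 47.09) / 15.72) * sqrt(0.34 * 0.66)
rpb = 0.1235

0.1235


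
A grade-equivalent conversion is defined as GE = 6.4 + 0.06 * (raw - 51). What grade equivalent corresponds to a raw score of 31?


raw - median = 31 - 51 = -20
slope * diff = 0.06 * -20 = -1.2
GE = 6.4 + -1.2
GE = 5.2

5.2


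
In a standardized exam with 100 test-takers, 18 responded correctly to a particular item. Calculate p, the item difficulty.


Item difficulty p = number correct / total examinees
p = 18 / 100
p = 0.18

0.18


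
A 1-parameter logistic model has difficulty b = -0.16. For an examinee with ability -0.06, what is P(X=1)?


theta - b = -0.06 - -0.16 = 0.1
exp(-(theta - b)) = exp(-0.1) = 0.9048
P = 1 / (1 + 0.9048)
P = 0.525

0.525


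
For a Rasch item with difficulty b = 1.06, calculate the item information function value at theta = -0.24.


P = 1/(1+exp(-(-0.24-1.06))) = 0.2142
I = P*(1-P) = 0.2142 * 0.7858
I = 0.1683

0.1683


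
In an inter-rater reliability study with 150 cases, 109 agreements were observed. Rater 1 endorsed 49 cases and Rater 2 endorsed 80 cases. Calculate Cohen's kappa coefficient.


P_o = 109/150 = 0.726667
P_e = (49*80 + 101*70) / 22500 = 0.488444
kappa = (P_o - P_e) / (1 - P_e)
kappa = (0.726667 - 0.488444) / (1 - 0.488444)
kappa = 0.4657

0.4657


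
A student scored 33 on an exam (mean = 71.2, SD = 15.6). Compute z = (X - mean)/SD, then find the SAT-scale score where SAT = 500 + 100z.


z = (X - mean) / SD = (33 - 71.2) / 15.6
z = -38.2 / 15.6
z = -2.4487
SAT-scale = SAT = 500 + 100z
Carry z at full precision (z = -38.2 / 15.6) into the conversion:
SAT-scale = 500 + 100 * (-38.2 / 15.6) = 500 + -3820 / 15.6
SAT-scale = 500 + -244.8718
SAT-scale = 255.1282

255.1282


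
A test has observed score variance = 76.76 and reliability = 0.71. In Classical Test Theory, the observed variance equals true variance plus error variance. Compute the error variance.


var_true = rxx * var_obs = 0.71 * 76.76 = 54.4996
var_error = var_obs - var_true
var_error = 76.76 - 54.4996
var_error = 22.2604

22.2604


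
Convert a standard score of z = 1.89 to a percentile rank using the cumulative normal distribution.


CDF(z) = 0.5 * (1 + erf(z/sqrt(2)))
erf(1.3364) = 0.9412
CDF = 0.9706
Percentile rank = 0.9706 * 100 = 97.06

97.06


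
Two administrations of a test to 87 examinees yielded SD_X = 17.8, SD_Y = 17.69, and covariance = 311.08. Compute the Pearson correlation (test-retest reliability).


r = cov(X,Y) / (SD_X * SD_Y)
r = 311.08 / (17.8 * 17.69)
r = 311.08 / 314.882
r = 0.9879

0.9879


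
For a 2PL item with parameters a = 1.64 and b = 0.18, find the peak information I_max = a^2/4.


For 2PL, max info at theta = b = 0.18
I_max = a^2 / 4 = 1.64^2 / 4
= 2.6896 / 4
I_max = 0.6724

0.6724


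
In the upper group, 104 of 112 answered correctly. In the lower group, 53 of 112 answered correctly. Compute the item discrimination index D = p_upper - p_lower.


p_upper = 104/112 = 0.9286
p_lower = 53/112 = 0.4732
D = 0.9286 - 0.4732 = 0.4554

0.4554


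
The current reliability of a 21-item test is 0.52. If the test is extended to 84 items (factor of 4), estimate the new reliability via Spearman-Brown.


r_new = (n * rxx) / (1 + (n-1) * rxx)
r_new = (4 * 0.52) / (1 + 3 * 0.52)
r_new = 2.08 / 2.56
r_new = 0.8125

0.8125


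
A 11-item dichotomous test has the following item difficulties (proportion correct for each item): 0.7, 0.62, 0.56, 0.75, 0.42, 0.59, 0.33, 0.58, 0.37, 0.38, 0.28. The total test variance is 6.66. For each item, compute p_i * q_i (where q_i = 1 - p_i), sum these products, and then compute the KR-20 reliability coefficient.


For each item, compute p_i * q_i:
  Item 1: 0.7 * 0.3 = 0.21
  Item 2: 0.62 * 0.38 = 0.2356
  Item 3: 0.56 * 0.44 = 0.2464
  Item 4: 0.75 * 0.25 = 0.1875
  Item 5: 0.42 * 0.58 = 0.2436
  Item 6: 0.59 * 0.41 = 0.2419
  Item 7: 0.33 * 0.67 = 0.2211
  Item 8: 0.58 * 0.42 = 0.2436
  Item 9: 0.37 * 0.63 = 0.2331
  Item 10: 0.38 * 0.62 = 0.2356
  Item 11: 0.28 * 0.72 = 0.2016
Sum(p_i * q_i) = 0.21 + 0.2356 + 0.2464 + 0.1875 + 0.2436 + 0.2419 + 0.2211 + 0.2436 + 0.2331 + 0.2356 + 0.2016 = 2.5
KR-20 = (k/(k-1)) * (1 - Sum(p_i*q_i) / Var_total)
= (11/10) * (1 - 2.5/6.66)
= 1.1 * 0.6246
KR-20 = 0.6871

0.6871


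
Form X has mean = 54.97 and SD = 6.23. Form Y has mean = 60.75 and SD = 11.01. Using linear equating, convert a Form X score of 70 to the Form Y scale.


slope = SD_Y / SD_X = 11.01 / 6.23 ~ 1.7673
intercept = mean_Y - slope * mean_X = 60.75 - (11.01 / 6.23) * 54.97 ~ -36.396
Y = slope * X + intercept. To avoid rounding drift from the rounded slope/intercept, evaluate the equivalent form Y = mean_Y + SD_Y * (X - mean_X) / SD_X at full precision:
Y = 60.75 + 11.01 * (70 - 54.97) / 6.23
Y = 60.75 + 11.01 * 15.03 / 6.23
Y = 60.75 + 165.4803 / 6.23
Y = 60.75 + 26.5618
Y = 87.3118

87.3118


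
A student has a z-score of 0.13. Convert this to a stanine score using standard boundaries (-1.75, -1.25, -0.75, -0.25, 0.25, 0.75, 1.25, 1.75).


Stanine boundaries: [-1.75, -1.25, -0.75, -0.25, 0.25, 0.75, 1.25, 1.75]
z = 0.13
Check each boundary:
  z >= -1.75 -> could be stanine 2
  z >= -1.25 -> could be stanine 3
  z >= -0.75 -> could be stanine 4
  z >= -0.25 -> could be stanine 5
  z < 0.25
  z < 0.75
  z < 1.25
  z < 1.75
Highest qualifying boundary gives stanine = 5

5


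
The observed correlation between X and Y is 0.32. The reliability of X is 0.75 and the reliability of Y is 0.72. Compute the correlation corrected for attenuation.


r_corrected = rxy / sqrt(rxx * ryy)
= 0.32 / sqrt(0.75 * 0.72)
= 0.32 / sqrt(0.54)
= 0.32 / 0.734847
r_corrected = 0.4355

0.4355


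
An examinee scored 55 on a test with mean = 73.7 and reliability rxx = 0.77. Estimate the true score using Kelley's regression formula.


T_est = rxx * X + (1 - rxx) * mean
T_est = 0.77 * 55 + 0.23 * 73.7
T_est = 42.35 + 16.951
T_est = 59.301

59.301


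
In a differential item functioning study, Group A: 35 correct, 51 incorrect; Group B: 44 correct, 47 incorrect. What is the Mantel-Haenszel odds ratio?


Odds_A = 35/51 = 0.6863
Odds_B = 44/47 = 0.9362
OR = Odds_A / Odds_B = 0.6863 / 0.9362
Exactly, OR = (35 * 47) / (51 * 44) = 1645 / 2244
OR = 0.7331

0.7331


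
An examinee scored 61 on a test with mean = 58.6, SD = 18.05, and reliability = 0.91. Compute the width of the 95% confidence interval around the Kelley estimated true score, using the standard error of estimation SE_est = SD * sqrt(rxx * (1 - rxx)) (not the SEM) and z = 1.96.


True score estimate = 0.91*61 + 0.09*58.6 = 60.784
SE_est = SD * sqrt(rxx * (1 - rxx)) = 18.05 * sqrt(0.91 * 0.09) = 18.05 * sqrt(0.0819) = 5.165581
CI = T_est +/- z * SE_est, so width = 2 * z * SE_est = 2 * 1.96 * 5.165581
Width = 20.2491

20.2491


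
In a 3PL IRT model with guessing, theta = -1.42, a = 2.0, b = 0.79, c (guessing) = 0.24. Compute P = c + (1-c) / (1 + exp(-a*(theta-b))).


logit = 2.0*(-1.42 - 0.79) = -4.42
P* = 1/(1 + exp(--4.42)) = 0.0119
P = 0.24 + (1 - 0.24) * 0.0119
P = 0.249

0.249


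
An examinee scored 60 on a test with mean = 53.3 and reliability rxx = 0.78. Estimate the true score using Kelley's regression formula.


T_est = rxx * X + (1 - rxx) * mean
T_est = 0.78 * 60 + 0.22 * 53.3
T_est = 46.8 + 11.726
T_est = 58.526

58.526


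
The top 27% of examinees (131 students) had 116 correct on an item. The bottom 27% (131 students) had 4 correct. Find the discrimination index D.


p_upper = 116/131 = 0.8855
p_lower = 4/131 = 0.0305
D = 0.8855 - 0.0305 = 0.855

0.855


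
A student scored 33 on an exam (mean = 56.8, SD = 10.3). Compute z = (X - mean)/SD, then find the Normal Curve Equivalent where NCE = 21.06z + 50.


z = (X - mean) / SD = (33 - 56.8) / 10.3
z = -23.8 / 10.3
z = -2.3107
NCE = NCE = 21.06z + 50
Carry z at full precision (z = -23.8 / 10.3) into the conversion:
NCE = 21.06 * (-23.8 / 10.3) + 50 = -501.228 / 10.3 + 50
NCE = -48.6629 + 50
NCE = 1.3371

1.3371


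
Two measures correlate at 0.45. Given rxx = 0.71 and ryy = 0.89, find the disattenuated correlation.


r_corrected = rxy / sqrt(rxx * ryy)
= 0.45 / sqrt(0.71 * 0.89)
= 0.45 / sqrt(0.6319)
= 0.45 / 0.794921
r_corrected = 0.5661

0.5661


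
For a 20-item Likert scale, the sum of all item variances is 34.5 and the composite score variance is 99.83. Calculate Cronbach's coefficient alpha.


alpha = (k/(k-1)) * (1 - sum(si^2)/s_total^2)
= (20/19) * (1 - 34.5/99.83)
alpha = 0.6889

0.6889


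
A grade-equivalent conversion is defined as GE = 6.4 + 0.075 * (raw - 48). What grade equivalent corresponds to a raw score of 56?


raw - median = 56 - 48 = 8
slope * diff = 0.075 * 8 = 0.6
GE = 6.4 + 0.6
GE = 7.0

7.0


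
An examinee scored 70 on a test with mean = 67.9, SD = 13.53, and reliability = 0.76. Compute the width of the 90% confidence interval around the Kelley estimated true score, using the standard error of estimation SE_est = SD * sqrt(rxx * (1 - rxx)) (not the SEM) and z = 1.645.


True score estimate = 0.76*70 + 0.24*67.9 = 69.496
SE_est = SD * sqrt(rxx * (1 - rxx)) = 13.53 * sqrt(0.76 * 0.24) = 13.53 * sqrt(0.1824) = 5.778435
CI = T_est +/- z * SE_est, so width = 2 * z * SE_est = 2 * 1.645 * 5.778435
Width = 19.0111

19.0111


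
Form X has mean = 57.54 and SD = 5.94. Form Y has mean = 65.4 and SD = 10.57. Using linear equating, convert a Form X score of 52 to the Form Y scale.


slope = SD_Y / SD_X = 10.57 / 5.94 ~ 1.7795
intercept = mean_Y - slope * mean_X = 65.4 - (10.57 / 5.94) * 57.54 ~ -36.9902
Y = slope * X + intercept. To avoid rounding drift from the rounded slope/intercept, evaluate the equivalent form Y = mean_Y + SD_Y * (X - mean_X) / SD_X at full precision:
Y = 65.4 + 10.57 * (52 - 57.54) / 5.94
Y = 65.4 - 10.57 * 5.54 / 5.94
Y = 65.4 - 58.5578 / 5.94
Y = 65.4 - 9.8582
Y = 55.5418

55.5418


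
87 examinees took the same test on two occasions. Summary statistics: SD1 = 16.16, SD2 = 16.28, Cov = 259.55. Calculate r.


r = cov(X,Y) / (SD_X * SD_Y)
r = 259.55 / (16.16 * 16.28)
r = 259.55 / 263.0848
r = 0.9866

0.9866


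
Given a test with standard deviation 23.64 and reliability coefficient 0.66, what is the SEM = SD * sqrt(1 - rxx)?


SEM = SD * sqrt(1 - rxx)
SEM = 23.64 * sqrt(1 - 0.66)
SEM = 23.64 * sqrt(0.34) = 23.64 * 0.583095
SEM = 13.7844

13.7844


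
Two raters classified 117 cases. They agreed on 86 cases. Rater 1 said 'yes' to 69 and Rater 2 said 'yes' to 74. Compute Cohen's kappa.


P_o = 86/117 = 0.735043
P_e = (69*74 + 48*43) / 13689 = 0.523778
kappa = (P_o - P_e) / (1 - P_e)
kappa = (0.735043 - 0.523778) / (1 - 0.523778)
kappa = 0.4436

0.4436


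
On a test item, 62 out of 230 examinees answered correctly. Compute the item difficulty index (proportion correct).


Item difficulty p = number correct / total examinees
p = 62 / 230
p = 0.2696

0.2696


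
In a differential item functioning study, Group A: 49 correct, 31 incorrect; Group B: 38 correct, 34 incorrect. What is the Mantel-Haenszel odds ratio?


Odds_A = 49/31 = 1.5806
Odds_B = 38/34 = 1.1176
OR = Odds_A / Odds_B = 1.5806 / 1.1176
Exactly, OR = (49 * 34) / (31 * 38) = 1666 / 1178
OR = 1.4143

1.4143


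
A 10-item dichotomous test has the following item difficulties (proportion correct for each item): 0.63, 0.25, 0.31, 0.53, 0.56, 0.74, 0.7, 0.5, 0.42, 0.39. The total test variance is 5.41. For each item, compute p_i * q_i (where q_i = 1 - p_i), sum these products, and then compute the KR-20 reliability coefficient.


For each item, compute p_i * q_i:
  Item 1: 0.63 * 0.37 = 0.2331
  Item 2: 0.25 * 0.75 = 0.1875
  Item 3: 0.31 * 0.69 = 0.2139
  Item 4: 0.53 * 0.47 = 0.2491
  Item 5: 0.56 * 0.44 = 0.2464
  Item 6: 0.74 * 0.26 = 0.1924
  Item 7: 0.7 * 0.3 = 0.21
  Item 8: 0.5 * 0.5 = 0.25
  Item 9: 0.42 * 0.58 = 0.2436
  Item 10: 0.39 * 0.61 = 0.2379
Sum(p_i * q_i) = 0.2331 + 0.1875 + 0.2139 + 0.2491 + 0.2464 + 0.1924 + 0.21 + 0.25 + 0.2436 + 0.2379 = 2.2639
KR-20 = (k/(k-1)) * (1 - Sum(p_i*q_i) / Var_total)
= (10/9) * (1 - 2.2639/5.41)
= 1.1111 * 0.5815
KR-20 = 0.6461

0.6461


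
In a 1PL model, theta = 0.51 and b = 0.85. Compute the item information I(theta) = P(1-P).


P = 1/(1+exp(-(0.51-0.85))) = 0.4158
I = P*(1-P) = 0.4158 * 0.5842
I = 0.2429

0.2429


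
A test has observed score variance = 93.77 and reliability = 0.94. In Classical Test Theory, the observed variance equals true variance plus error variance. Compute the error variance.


var_true = rxx * var_obs = 0.94 * 93.77 = 88.1438
var_error = var_obs - var_true
var_error = 93.77 - 88.1438
var_error = 5.6262

5.6262


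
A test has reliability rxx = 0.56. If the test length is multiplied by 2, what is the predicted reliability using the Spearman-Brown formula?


r_new = (n * rxx) / (1 + (n-1) * rxx)
r_new = (2 * 0.56) / (1 + 1 * 0.56)
r_new = 1.12 / 1.56
r_new = 0.7179

0.7179


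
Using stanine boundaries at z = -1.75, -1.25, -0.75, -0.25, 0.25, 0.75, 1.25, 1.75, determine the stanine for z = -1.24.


Stanine boundaries: [-1.75, -1.25, -0.75, -0.25, 0.25, 0.75, 1.25, 1.75]
z = -1.24
Check each boundary:
  z >= -1.75 -> could be stanine 2
  z >= -1.25 -> could be stanine 3
  z < -0.75
  z < -0.25
  z < 0.25
  z < 0.75
  z < 1.25
  z < 1.75
Highest qualifying boundary gives stanine = 3

3


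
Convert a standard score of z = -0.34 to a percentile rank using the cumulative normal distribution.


CDF(z) = 0.5 * (1 + erf(z/sqrt(2)))
erf(-0.2404) = -0.2661
CDF = 0.3669
Percentile rank = 0.3669 * 100 = 36.69

36.69


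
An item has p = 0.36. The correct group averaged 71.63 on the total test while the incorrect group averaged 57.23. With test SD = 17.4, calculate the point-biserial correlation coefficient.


q = 1 - p = 0.64
rpb = ((M1 - M0) / SD) * sqrt(p * q)
rpb = ((71.63 - 57.23) / 17.4) * sqrt(0.36 * 0.64)
rpb = 0.3972

0.3972


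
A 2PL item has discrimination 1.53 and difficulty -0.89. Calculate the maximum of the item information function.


For 2PL, max info at theta = b = -0.89
I_max = a^2 / 4 = 1.53^2 / 4
= 2.3409 / 4
I_max = 0.5852

0.5852


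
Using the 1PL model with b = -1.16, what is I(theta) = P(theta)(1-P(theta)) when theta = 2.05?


P = 1/(1+exp(-(2.05--1.16))) = 0.9612
I = P*(1-P) = 0.9612 * 0.0388
I = 0.0373

0.0373


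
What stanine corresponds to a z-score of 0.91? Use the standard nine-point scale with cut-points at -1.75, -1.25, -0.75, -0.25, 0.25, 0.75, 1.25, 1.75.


Stanine boundaries: [-1.75, -1.25, -0.75, -0.25, 0.25, 0.75, 1.25, 1.75]
z = 0.91
Check each boundary:
  z >= -1.75 -> could be stanine 2
  z >= -1.25 -> could be stanine 3
  z >= -0.75 -> could be stanine 4
  z >= -0.25 -> could be stanine 5
  z >= 0.25 -> could be stanine 6
  z >= 0.75 -> could be stanine 7
  z < 1.25
  z < 1.75
Highest qualifying boundary gives stanine = 7

7


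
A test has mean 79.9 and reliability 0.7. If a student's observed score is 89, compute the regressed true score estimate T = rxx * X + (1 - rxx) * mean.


T_est = rxx * X + (1 - rxx) * mean
T_est = 0.7 * 89 + 0.3 * 79.9
T_est = 62.3 + 23.97
T_est = 86.27

86.27


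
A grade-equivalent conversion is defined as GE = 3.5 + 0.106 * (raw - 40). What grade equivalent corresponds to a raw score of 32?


raw - median = 32 - 40 = -8
slope * diff = 0.106 * -8 = -0.848
GE = 3.5 + -0.848
GE = 2.652

2.652


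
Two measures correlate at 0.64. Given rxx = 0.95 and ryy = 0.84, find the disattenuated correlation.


r_corrected = rxy / sqrt(rxx * ryy)
= 0.64 / sqrt(0.95 * 0.84)
= 0.64 / sqrt(0.798)
= 0.64 / 0.893308
r_corrected = 0.7164

0.7164


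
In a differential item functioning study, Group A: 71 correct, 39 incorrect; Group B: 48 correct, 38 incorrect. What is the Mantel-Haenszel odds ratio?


Odds_A = 71/39 = 1.8205
Odds_B = 48/38 = 1.2632
OR = Odds_A / Odds_B = 1.8205 / 1.2632
Exactly, OR = (71 * 38) / (39 * 48) = 2698 / 1872
OR = 1.4412

1.4412


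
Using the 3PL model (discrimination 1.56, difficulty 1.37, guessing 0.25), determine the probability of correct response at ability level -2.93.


logit = 1.56*(-2.93 - 1.37) = -6.708
P* = 1/(1 + exp(--6.708)) = 0.0012
P = 0.25 + (1 - 0.25) * 0.0012
P = 0.2509

0.2509


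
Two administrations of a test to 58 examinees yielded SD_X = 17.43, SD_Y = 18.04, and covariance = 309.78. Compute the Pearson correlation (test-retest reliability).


r = cov(X,Y) / (SD_X * SD_Y)
r = 309.78 / (17.43 * 18.04)
r = 309.78 / 314.4372
r = 0.9852

0.9852


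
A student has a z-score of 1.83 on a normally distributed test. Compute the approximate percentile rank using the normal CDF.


CDF(z) = 0.5 * (1 + erf(z/sqrt(2)))
erf(1.294) = 0.9328
CDF = 0.9664
Percentile rank = 0.9664 * 100 = 96.64

96.64


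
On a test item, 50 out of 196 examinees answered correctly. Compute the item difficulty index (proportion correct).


Item difficulty p = number correct / total examinees
p = 50 / 196
p = 0.2551

0.2551


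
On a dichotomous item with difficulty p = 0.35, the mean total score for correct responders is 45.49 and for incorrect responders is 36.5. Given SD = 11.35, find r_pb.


q = 1 - p = 0.65
rpb = ((M1 - M0) / SD) * sqrt(p * q)
rpb = ((45.49 - 36.5) / 11.35) * sqrt(0.35 * 0.65)
rpb = 0.3778

0.3778


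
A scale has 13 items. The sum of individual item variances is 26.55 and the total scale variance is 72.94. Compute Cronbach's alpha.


alpha = (k/(k-1)) * (1 - sum(si^2)/s_total^2)
= (13/12) * (1 - 26.55/72.94)
alpha = 0.689

0.689


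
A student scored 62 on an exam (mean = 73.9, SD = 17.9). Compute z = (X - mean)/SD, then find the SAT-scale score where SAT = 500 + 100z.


z = (X - mean) / SD = (62 - 73.9) / 17.9
z = -11.9 / 17.9
z = -0.6648
SAT-scale = SAT = 500 + 100z
Carry z at full precision (z = -11.9 / 17.9) into the conversion:
SAT-scale = 500 + 100 * (-11.9 / 17.9) = 500 + -1190 / 17.9
SAT-scale = 500 + -66.4804
SAT-scale = 433.5196

433.5196


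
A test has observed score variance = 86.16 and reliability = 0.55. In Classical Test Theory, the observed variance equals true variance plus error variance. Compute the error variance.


var_true = rxx * var_obs = 0.55 * 86.16 = 47.388
var_error = var_obs - var_true
var_error = 86.16 - 47.388
var_error = 38.772

38.772


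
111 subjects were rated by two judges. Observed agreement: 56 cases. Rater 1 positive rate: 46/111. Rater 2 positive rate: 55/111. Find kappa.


P_o = 56/111 = 0.504505
P_e = (46*55 + 65*56) / 12321 = 0.500771
kappa = (P_o - P_e) / (1 - P_e)
kappa = (0.504505 - 0.500771) / (1 - 0.500771)
kappa = 0.0075

0.0075


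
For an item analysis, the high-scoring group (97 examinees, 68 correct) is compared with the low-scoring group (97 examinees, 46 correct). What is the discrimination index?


p_upper = 68/97 = 0.701
p_lower = 46/97 = 0.4742
D = 0.701 - 0.4742 = 0.2268

0.2268


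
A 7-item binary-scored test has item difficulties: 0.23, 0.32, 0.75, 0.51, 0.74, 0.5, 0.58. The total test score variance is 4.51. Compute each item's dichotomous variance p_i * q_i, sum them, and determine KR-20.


For each item, compute p_i * q_i:
  Item 1: 0.23 * 0.77 = 0.1771
  Item 2: 0.32 * 0.68 = 0.2176
  Item 3: 0.75 * 0.25 = 0.1875
  Item 4: 0.51 * 0.49 = 0.2499
  Item 5: 0.74 * 0.26 = 0.1924
  Item 6: 0.5 * 0.5 = 0.25
  Item 7: 0.58 * 0.42 = 0.2436
Sum(p_i * q_i) = 0.1771 + 0.2176 + 0.1875 + 0.2499 + 0.1924 + 0.25 + 0.2436 = 1.5181
KR-20 = (k/(k-1)) * (1 - Sum(p_i*q_i) / Var_total)
= (7/6) * (1 - 1.5181/4.51)
= 1.1667 * 0.6634
KR-20 = 0.774

0.774


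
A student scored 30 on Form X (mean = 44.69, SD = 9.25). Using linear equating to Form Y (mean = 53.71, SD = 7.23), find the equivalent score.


slope = SD_Y / SD_X = 7.23 / 9.25 ~ 0.7816
intercept = mean_Y - slope * mean_X = 53.71 - (7.23 / 9.25) * 44.69 ~ 18.7793
Y = slope * X + intercept. To avoid rounding drift from the rounded slope/intercept, evaluate the equivalent form Y = mean_Y + SD_Y * (X - mean_X) / SD_X at full precision:
Y = 53.71 + 7.23 * (30 - 44.69) / 9.25
Y = 53.71 - 7.23 * 14.69 / 9.25
Y = 53.71 - 106.2087 / 9.25
Y = 53.71 - 11.482
Y = 42.228

42.228


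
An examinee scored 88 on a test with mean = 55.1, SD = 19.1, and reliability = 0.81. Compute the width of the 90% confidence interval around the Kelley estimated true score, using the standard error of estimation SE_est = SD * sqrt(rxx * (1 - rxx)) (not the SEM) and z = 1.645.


True score estimate = 0.81*88 + 0.19*55.1 = 81.749
SE_est = SD * sqrt(rxx * (1 - rxx)) = 19.1 * sqrt(0.81 * 0.19) = 19.1 * sqrt(0.1539) = 7.492947
CI = T_est +/- z * SE_est, so width = 2 * z * SE_est = 2 * 1.645 * 7.492947
Width = 24.6518

24.6518


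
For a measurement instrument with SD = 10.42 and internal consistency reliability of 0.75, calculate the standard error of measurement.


SEM = SD * sqrt(1 - rxx)
SEM = 10.42 * sqrt(1 - 0.75)
SEM = 10.42 * sqrt(0.25) = 10.42 * 0.5
SEM = 5.21

5.21


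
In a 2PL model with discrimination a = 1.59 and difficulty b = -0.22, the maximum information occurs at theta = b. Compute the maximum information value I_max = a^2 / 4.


For 2PL, max info at theta = b = -0.22
I_max = a^2 / 4 = 1.59^2 / 4
= 2.5281 / 4
I_max = 0.632

0.632


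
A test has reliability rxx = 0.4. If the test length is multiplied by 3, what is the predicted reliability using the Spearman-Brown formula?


r_new = (n * rxx) / (1 + (n-1) * rxx)
r_new = (3 * 0.4) / (1 + 2 * 0.4)
r_new = 1.2 / 1.8
r_new = 0.6667

0.6667


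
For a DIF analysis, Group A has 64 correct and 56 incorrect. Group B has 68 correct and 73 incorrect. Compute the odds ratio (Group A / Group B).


Odds_A = 64/56 = 1.1429
Odds_B = 68/73 = 0.9315
OR = Odds_A / Odds_B = 1.1429 / 0.9315
Exactly, OR = (64 * 73) / (56 * 68) = 4672 / 3808
OR = 1.2269

1.2269


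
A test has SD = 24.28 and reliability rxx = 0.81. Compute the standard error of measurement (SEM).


SEM = SD * sqrt(1 - rxx)
SEM = 24.28 * sqrt(1 - 0.81)
SEM = 24.28 * sqrt(0.19) = 24.28 * 0.43589
SEM = 10.5834

10.5834


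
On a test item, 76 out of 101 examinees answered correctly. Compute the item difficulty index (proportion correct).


Item difficulty p = number correct / total examinees
p = 76 / 101
p = 0.7525

0.7525


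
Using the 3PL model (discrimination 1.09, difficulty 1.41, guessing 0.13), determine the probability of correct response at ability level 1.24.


logit = 1.09*(1.24 - 1.41) = -0.1853
P* = 1/(1 + exp(--0.1853)) = 0.4538
P = 0.13 + (1 - 0.13) * 0.4538
P = 0.5248

0.5248


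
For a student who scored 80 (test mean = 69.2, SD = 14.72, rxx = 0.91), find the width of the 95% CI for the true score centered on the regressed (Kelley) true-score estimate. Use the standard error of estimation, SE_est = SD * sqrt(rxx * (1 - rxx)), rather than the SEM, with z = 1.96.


True score estimate = 0.91*80 + 0.09*69.2 = 79.028
SE_est = SD * sqrt(rxx * (1 - rxx)) = 14.72 * sqrt(0.91 * 0.09) = 14.72 * sqrt(0.0819) = 4.212596
CI = T_est +/- z * SE_est, so width = 2 * z * SE_est = 2 * 1.96 * 4.212596
Width = 16.5134

16.5134


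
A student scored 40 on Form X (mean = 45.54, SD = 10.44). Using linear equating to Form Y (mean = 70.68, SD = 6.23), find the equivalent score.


slope = SD_Y / SD_X = 6.23 / 10.44 ~ 0.5967
intercept = mean_Y - slope * mean_X = 70.68 - (6.23 / 10.44) * 45.54 ~ 43.5043
Y = slope * X + intercept. To avoid rounding drift from the rounded slope/intercept, evaluate the equivalent form Y = mean_Y + SD_Y * (X - mean_X) / SD_X at full precision:
Y = 70.68 + 6.23 * (40 - 45.54) / 10.44
Y = 70.68 - 6.23 * 5.54 / 10.44
Y = 70.68 - 34.5142 / 10.44
Y = 70.68 - 3.306
Y = 67.374

67.374


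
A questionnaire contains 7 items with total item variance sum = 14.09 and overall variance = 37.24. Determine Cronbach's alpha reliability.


alpha = (k/(k-1)) * (1 - sum(si^2)/s_total^2)
= (7/6) * (1 - 14.09/37.24)
alpha = 0.7253

0.7253


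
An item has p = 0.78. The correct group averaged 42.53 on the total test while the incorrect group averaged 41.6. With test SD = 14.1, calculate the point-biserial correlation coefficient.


q = 1 - p = 0.22
rpb = ((M1 - M0) / SD) * sqrt(p * q)
rpb = ((42.53 - 41.6) / 14.1) * sqrt(0.78 * 0.22)
rpb = 0.0273

0.0273


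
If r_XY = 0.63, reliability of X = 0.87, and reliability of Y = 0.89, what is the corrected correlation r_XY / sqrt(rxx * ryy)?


r_corrected = rxy / sqrt(rxx * ryy)
= 0.63 / sqrt(0.87 * 0.89)
= 0.63 / sqrt(0.7743)
= 0.63 / 0.879943
r_corrected = 0.716

0.716


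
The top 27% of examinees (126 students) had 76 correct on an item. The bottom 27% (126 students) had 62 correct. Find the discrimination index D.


p_upper = 76/126 = 0.6032
p_lower = 62/126 = 0.4921
D = 0.6032 - 0.4921 = 0.1111

0.1111


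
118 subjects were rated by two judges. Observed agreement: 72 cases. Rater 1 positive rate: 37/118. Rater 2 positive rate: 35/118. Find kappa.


P_o = 72/118 = 0.610169
P_e = (37*35 + 81*83) / 13924 = 0.57584
kappa = (P_o - P_e) / (1 - P_e)
kappa = (0.610169 - 0.57584) / (1 - 0.57584)
kappa = 0.0809

0.0809


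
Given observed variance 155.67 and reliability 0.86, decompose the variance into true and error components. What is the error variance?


var_true = rxx * var_obs = 0.86 * 155.67 = 133.8762
var_error = var_obs - var_true
var_error = 155.67 - 133.8762
var_error = 21.7938

21.7938


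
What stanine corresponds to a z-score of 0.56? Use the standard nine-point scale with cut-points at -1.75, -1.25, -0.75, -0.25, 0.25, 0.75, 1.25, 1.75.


Stanine boundaries: [-1.75, -1.25, -0.75, -0.25, 0.25, 0.75, 1.25, 1.75]
z = 0.56
Check each boundary:
  z >= -1.75 -> could be stanine 2
  z >= -1.25 -> could be stanine 3
  z >= -0.75 -> could be stanine 4
  z >= -0.25 -> could be stanine 5
  z >= 0.25 -> could be stanine 6
  z < 0.75
  z < 1.25
  z < 1.75
Highest qualifying boundary gives stanine = 6

6


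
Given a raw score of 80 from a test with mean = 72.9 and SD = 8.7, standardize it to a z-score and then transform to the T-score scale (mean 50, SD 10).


z = (X - mean) / SD = (80 - 72.9) / 8.7
z = 7.1 / 8.7
z = 0.8161
T-score = T = 50 + 10z
Carry z at full precision (z = 7.1 / 8.7) into the conversion:
T-score = 50 + 10 * (7.1 / 8.7) = 50 + 71 / 8.7
T-score = 50 + 8.1609
T-score = 58.1609

58.1609


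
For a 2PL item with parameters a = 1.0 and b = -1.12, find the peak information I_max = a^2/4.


For 2PL, max info at theta = b = -1.12
I_max = a^2 / 4 = 1.0^2 / 4
= 1.0 / 4
I_max = 0.25

0.25


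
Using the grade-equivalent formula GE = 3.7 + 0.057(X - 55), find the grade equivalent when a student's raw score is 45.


raw - median = 45 - 55 = -10
slope * diff = 0.057 * -10 = -0.57
GE = 3.7 + -0.57
GE = 3.13

3.13


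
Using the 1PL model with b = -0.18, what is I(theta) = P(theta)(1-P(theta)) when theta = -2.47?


P = 1/(1+exp(-(-2.47--0.18))) = 0.092
I = P*(1-P) = 0.092 * 0.908
I = 0.0835

0.0835


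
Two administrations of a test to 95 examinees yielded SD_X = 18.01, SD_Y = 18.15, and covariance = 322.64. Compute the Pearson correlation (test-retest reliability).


r = cov(X,Y) / (SD_X * SD_Y)
r = 322.64 / (18.01 * 18.15)
r = 322.64 / 326.8815
r = 0.987

0.987


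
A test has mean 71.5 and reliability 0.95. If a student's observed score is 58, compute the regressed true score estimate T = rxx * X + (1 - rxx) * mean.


T_est = rxx * X + (1 - rxx) * mean
T_est = 0.95 * 58 + 0.05 * 71.5
T_est = 55.1 + 3.575
T_est = 58.675

58.675


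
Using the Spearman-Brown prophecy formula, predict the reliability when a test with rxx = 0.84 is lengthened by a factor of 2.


r_new = (n * rxx) / (1 + (n-1) * rxx)
r_new = (2 * 0.84) / (1 + 1 * 0.84)
r_new = 1.68 / 1.84
r_new = 0.913

0.913


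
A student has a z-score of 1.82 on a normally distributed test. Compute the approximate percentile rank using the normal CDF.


CDF(z) = 0.5 * (1 + erf(z/sqrt(2)))
erf(1.2869) = 0.9312
CDF = 0.9656
Percentile rank = 0.9656 * 100 = 96.56

96.56


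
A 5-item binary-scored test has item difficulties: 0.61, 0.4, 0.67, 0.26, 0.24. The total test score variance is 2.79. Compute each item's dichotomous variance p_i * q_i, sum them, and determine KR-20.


For each item, compute p_i * q_i:
  Item 1: 0.61 * 0.39 = 0.2379
  Item 2: 0.4 * 0.6 = 0.24
  Item 3: 0.67 * 0.33 = 0.2211
  Item 4: 0.26 * 0.74 = 0.1924
  Item 5: 0.24 * 0.76 = 0.1824
Sum(p_i * q_i) = 0.2379 + 0.24 + 0.2211 + 0.1924 + 0.1824 = 1.0738
KR-20 = (k/(k-1)) * (1 - Sum(p_i*q_i) / Var_total)
= (5/4) * (1 - 1.0738/2.79)
= 1.25 * 0.6151
KR-20 = 0.7689

0.7689


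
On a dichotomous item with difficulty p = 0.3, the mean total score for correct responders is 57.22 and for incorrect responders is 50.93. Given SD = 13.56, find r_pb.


q = 1 - p = 0.7
rpb = ((M1 - M0) / SD) * sqrt(p * q)
rpb = ((57.22 - 50.93) / 13.56) * sqrt(0.3 * 0.7)
rpb = 0.2126

0.2126


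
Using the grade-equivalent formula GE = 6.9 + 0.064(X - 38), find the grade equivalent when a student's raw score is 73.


raw - median = 73 - 38 = 35
slope * diff = 0.064 * 35 = 2.24
GE = 6.9 + 2.24
GE = 9.14

9.14


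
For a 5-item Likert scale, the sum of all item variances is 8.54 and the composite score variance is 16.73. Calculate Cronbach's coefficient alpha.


alpha = (k/(k-1)) * (1 - sum(si^2)/s_total^2)
= (5/4) * (1 - 8.54/16.73)
alpha = 0.6119

0.6119


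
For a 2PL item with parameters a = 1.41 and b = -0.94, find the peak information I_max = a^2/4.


For 2PL, max info at theta = b = -0.94
I_max = a^2 / 4 = 1.41^2 / 4
= 1.9881 / 4
I_max = 0.497

0.497


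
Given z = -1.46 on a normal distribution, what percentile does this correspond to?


CDF(z) = 0.5 * (1 + erf(z/sqrt(2)))
erf(-1.0324) = -0.8557
CDF = 0.0721
Percentile rank = 0.0721 * 100 = 7.21

7.21


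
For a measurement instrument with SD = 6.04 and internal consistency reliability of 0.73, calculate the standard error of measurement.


SEM = SD * sqrt(1 - rxx)
SEM = 6.04 * sqrt(1 - 0.73)
SEM = 6.04 * sqrt(0.27) = 6.04 * 0.519615
SEM = 3.1385

3.1385


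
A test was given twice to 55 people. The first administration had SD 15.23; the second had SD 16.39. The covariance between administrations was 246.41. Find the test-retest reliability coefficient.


r = cov(X,Y) / (SD_X * SD_Y)
r = 246.41 / (15.23 * 16.39)
r = 246.41 / 249.6197
r = 0.9871

0.9871


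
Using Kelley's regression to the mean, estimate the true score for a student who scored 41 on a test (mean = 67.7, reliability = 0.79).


T_est = rxx * X + (1 - rxx) * mean
T_est = 0.79 * 41 + 0.21 * 67.7
T_est = 32.39 + 14.217
T_est = 46.607

46.607


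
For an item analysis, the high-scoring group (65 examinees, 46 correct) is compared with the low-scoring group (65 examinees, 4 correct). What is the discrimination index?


p_upper = 46/65 = 0.7077
p_lower = 4/65 = 0.0615
D = 0.7077 - 0.0615 = 0.6462

0.6462


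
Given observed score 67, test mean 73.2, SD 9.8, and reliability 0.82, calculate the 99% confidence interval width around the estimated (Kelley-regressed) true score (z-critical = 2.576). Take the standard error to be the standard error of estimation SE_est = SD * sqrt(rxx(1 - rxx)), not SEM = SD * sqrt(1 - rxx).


True score estimate = 0.82*67 + 0.18*73.2 = 68.116
SE_est = SD * sqrt(rxx * (1 - rxx)) = 9.8 * sqrt(0.82 * 0.18) = 9.8 * sqrt(0.1476) = 3.765037
CI = T_est +/- z * SE_est, so width = 2 * z * SE_est = 2 * 2.576 * 3.765037
Width = 19.3975

19.3975


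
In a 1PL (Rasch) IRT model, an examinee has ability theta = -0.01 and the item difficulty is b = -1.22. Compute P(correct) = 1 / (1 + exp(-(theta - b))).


theta - b = -0.01 - -1.22 = 1.21
exp(-(theta - b)) = exp(-1.21) = 0.2982
P = 1 / (1 + 0.2982)
P = 0.7703

0.7703


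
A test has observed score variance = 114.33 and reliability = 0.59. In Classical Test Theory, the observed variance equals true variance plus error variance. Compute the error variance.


var_true = rxx * var_obs = 0.59 * 114.33 = 67.4547
var_error = var_obs - var_true
var_error = 114.33 - 67.4547
var_error = 46.8753

46.8753


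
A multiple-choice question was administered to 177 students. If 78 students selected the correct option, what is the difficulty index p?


Item difficulty p = number correct / total examinees
p = 78 / 177
p = 0.4407

0.4407


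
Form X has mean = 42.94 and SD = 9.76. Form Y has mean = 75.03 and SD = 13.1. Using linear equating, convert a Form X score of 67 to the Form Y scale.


slope = SD_Y / SD_X = 13.1 / 9.76 ~ 1.3422
intercept = mean_Y - slope * mean_X = 75.03 - (13.1 / 9.76) * 42.94 ~ 17.3954
Y = slope * X + intercept. To avoid rounding drift from the rounded slope/intercept, evaluate the equivalent form Y = mean_Y + SD_Y * (X - mean_X) / SD_X at full precision:
Y = 75.03 + 13.1 * (67 - 42.94) / 9.76
Y = 75.03 + 13.1 * 24.06 / 9.76
Y = 75.03 + 315.186 / 9.76
Y = 75.03 + 32.2936
Y = 107.3236

107.3236
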